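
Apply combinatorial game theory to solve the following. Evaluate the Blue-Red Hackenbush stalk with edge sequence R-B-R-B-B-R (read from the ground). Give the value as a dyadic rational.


Edges (from ground): R-B-R-B-B-R
By Berlekamp's sign-expansion rule, a Blue-Red Hackenbush stalk has the value of the surreal number whose sign sequence is the edge sequence with B -> + and R -> -.
Sign sequence: -+-++-
Trace the sign expansion in the surreal number tree, starting from 0:
Edge 1: R (sign -) -> bounds (-inf, 0), value = -1
Edge 2: B (sign +) -> bounds (-1, 0), value = -1/2
Edge 3: R (sign -) -> bounds (-1, -1/2), value = -3/4
Edge 4: B (sign +) -> bounds (-3/4, -1/2), value = -5/8
Edge 5: B (sign +) -> bounds (-5/8, -1/2), value = -9/16
Edge 6: R (sign -) -> bounds (-5/8, -9/16), value = -19/32
Game value = -19/32

-19/32


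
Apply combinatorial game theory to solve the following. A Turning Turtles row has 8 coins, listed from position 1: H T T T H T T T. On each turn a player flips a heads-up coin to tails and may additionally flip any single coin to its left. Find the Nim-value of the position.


Coins: H T T T H T T T
Key fact: a single head at position k behaves exactly like a Nim heap of size k (turning it to T and optionally flipping a coin at j < k corresponds to moving the heap from k to j, or to 0), and heads combine as a disjunctive sum (two heads at the same place would cancel, matching j XOR j = 0). So the Nim-value is the XOR of the 1-indexed positions of the heads.
Face-up positions (1-indexed): [1, 5]
XOR 0 with 1: 0 XOR 1 = 1
XOR 1 with 5: 1 XOR 5 = 4
Nim-value = 4

4


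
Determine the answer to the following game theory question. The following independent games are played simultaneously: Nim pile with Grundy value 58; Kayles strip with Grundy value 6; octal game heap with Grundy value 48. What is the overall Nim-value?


By the Sprague-Grundy theorem, the Grundy value of a sum of games is the XOR of individual Grundy values.
Nim pile: Grundy value = 58. Running XOR: 0 XOR 58 = 58
Kayles strip: Grundy value = 6. Running XOR: 58 XOR 6 = 60
octal game heap: Grundy value = 48. Running XOR: 60 XOR 48 = 12
The combined Grundy value is 12.

12


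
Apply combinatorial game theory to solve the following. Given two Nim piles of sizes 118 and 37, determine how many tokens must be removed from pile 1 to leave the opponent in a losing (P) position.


Piles: 118 and 37
Current XOR: 118 XOR 37 = 83 (non-zero, so this is an N-position).
To make the XOR zero, we need to find a move that balances the piles.
For pile 1 (size 118): target = 118 XOR 83 = 37
We reduce pile 1 from 118 to 37.
Tokens removed: 118 - 37 = 81
Verification: 37 XOR 37 = 0

81


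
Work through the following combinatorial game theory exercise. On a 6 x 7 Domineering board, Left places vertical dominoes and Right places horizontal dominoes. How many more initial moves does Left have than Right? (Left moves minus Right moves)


Board is 6 x 7 (rows x cols).
Left (vertical) placements: (rows-1) * cols = 5 * 7 = 35
Right (horizontal) placements: rows * (cols-1) = 6 * 6 = 36
Advantage = Left - Right = 35 - 36 = -1

-1


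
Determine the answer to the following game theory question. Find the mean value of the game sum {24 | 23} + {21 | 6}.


G1 = {24 | 23}, G2 = {21 | 6}
Each is a switch {a | b} with numbers a > b; its mean value is (a + b)/2, and mean value is additive over game sums: m(G1 + G2) = m(G1) + m(G2).
Mean of G1 = (24 + (23))/2 = 47/2 = 47/2
Mean of G2 = (21 + (6))/2 = 27/2 = 27/2
Mean of G1 + G2 = 47/2 + 27/2 = 37

37


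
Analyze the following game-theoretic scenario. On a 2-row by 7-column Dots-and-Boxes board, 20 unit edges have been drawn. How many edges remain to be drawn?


Grid: 2 x 7 boxes, i.e. 3 rows and 8 columns of dots.
Horizontal edges: (rows + 1) * cols = 3 * 7 = 21
Vertical edges: rows * (cols + 1) = 2 * 8 = 16
Total edges: 21 + 16 = 37
Edges drawn: 20
Remaining: 37 - 20 = 17

17


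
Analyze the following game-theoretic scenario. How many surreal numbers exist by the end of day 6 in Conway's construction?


Day 0: {|} = 0 is born. Count = 1.
Day n: the number of surreal numbers born by day n is 2^(n+1) - 1.
By day 0: 2^1 - 1 = 1
By day 1: 2^2 - 1 = 3
By day 2: 2^3 - 1 = 7
By day 3: 2^4 - 1 = 15
By day 4: 2^5 - 1 = 31
By day 5: 2^6 - 1 = 63
By day 6: 2^7 - 1 = 127
By day 6: 127 surreal numbers.

127


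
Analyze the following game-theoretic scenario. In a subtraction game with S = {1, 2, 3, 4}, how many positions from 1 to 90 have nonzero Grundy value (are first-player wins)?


Subtraction set S = {1, 2, 3, 4}, so G(n) = n mod 5.
G(n) = 0 when n is a multiple of 5.
Multiples of 5 in [1, 90]: 18
N-positions (nonzero Grundy) = 90 - 18 = 72

72


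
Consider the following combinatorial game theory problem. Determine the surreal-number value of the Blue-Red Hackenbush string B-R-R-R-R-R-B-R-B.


Edges (from ground): B-R-R-R-R-R-B-R-B
By Berlekamp's sign-expansion rule, a Blue-Red Hackenbush stalk has the value of the surreal number whose sign sequence is the edge sequence with B -> + and R -> -.
Sign sequence: +-----+-+
Trace the sign expansion in the surreal number tree, starting from 0:
Edge 1: B (sign +) -> bounds (0, +inf), value = 1
Edge 2: R (sign -) -> bounds (0, 1), value = 1/2
Edge 3: R (sign -) -> bounds (0, 1/2), value = 1/4
Edge 4: R (sign -) -> bounds (0, 1/4), value = 1/8
Edge 5: R (sign -) -> bounds (0, 1/8), value = 1/16
Edge 6: R (sign -) -> bounds (0, 1/16), value = 1/32
Edge 7: B (sign +) -> bounds (1/32, 1/16), value = 3/64
Edge 8: R (sign -) -> bounds (1/32, 3/64), value = 5/128
Edge 9: B (sign +) -> bounds (5/128, 3/64), value = 11/256
Game value = 11/256

11/256


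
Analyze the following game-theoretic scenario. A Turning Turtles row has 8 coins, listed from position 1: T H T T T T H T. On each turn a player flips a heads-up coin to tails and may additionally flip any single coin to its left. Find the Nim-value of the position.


Coins: T H T T T T H T
Key fact: a single head at position k behaves exactly like a Nim heap of size k (turning it to T and optionally flipping a coin at j < k corresponds to moving the heap from k to j, or to 0), and heads combine as a disjunctive sum (two heads at the same place would cancel, matching j XOR j = 0). So the Nim-value is the XOR of the 1-indexed positions of the heads.
Face-up positions (1-indexed): [2, 7]
XOR 0 with 2: 0 XOR 2 = 2
XOR 2 with 7: 2 XOR 7 = 5
Nim-value = 5

5


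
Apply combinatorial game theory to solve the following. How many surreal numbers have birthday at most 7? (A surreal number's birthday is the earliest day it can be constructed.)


Day 0: {|} = 0 is born. Count = 1.
Day n: the number of surreal numbers born by day n is 2^(n+1) - 1.
By day 0: 2^1 - 1 = 1
By day 1: 2^2 - 1 = 3
By day 2: 2^3 - 1 = 7
By day 3: 2^4 - 1 = 15
By day 4: 2^5 - 1 = 31
By day 5: 2^6 - 1 = 63
By day 6: 2^7 - 1 = 127
By day 7: 2^8 - 1 = 255
By day 7: 255 surreal numbers.

255


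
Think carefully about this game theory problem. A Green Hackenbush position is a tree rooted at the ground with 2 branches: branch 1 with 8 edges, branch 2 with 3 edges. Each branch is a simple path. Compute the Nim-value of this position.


The tree has 2 branches from the ground vertex.
In Green Hackenbush, the Nim-value of a simple path of length k is k.
Branch 1: length 8, Nim-value = 8
Branch 2: length 3, Nim-value = 3
Total Nim-value = XOR of all branch values:
0 XOR 8 = 8
8 XOR 3 = 11
Nim-value of the tree = 11

11


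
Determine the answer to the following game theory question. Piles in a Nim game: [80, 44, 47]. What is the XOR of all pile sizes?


We need the XOR (exclusive or) of all pile sizes.
After XOR-ing pile 1 (size 80): 0 XOR 80 = 80
After XOR-ing pile 2 (size 44): 80 XOR 44 = 124
After XOR-ing pile 3 (size 47): 124 XOR 47 = 83
The Nim-value of this position is 83.

83


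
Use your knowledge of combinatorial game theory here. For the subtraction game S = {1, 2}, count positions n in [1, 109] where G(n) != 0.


Subtraction set S = {1, 2}, so G(n) = n mod 3.
G(n) = 0 when n is a multiple of 3.
Multiples of 3 in [1, 109]: 36
N-positions (nonzero Grundy) = 109 - 36 = 73

73


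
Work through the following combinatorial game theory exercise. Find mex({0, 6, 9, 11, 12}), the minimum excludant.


Set = {0, 6, 9, 11, 12}
0 is in the set.
1 is NOT in the set. This is the mex.
mex = 1

1


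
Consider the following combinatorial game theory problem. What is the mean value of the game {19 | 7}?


Game = {19 | 7}, a switch {a | b} with numbers a > b.
Its thermograph has left wall a - t and right wall b + t, which meet at t = (a - b)/2, where both equal (a + b)/2. So the mast (mean value) is at (a + b)/2.
Mean = (19 + (7))/2 = 26/2 = 13

13


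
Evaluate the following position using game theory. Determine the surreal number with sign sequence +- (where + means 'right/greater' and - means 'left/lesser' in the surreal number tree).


Sign expansion: +-
Rule: track bounds (lo, hi), initially (-inf, +inf). On '+', the current value becomes lo and we move to the simplest number in (value, hi): value + 1 if hi = +inf, otherwise the midpoint (value + hi)/2. On '-', the current value becomes hi and we move to value - 1 if lo = -inf, otherwise the midpoint (lo + value)/2.
Start at 0.
Step 1: sign = +, move right. Bounds: (0, +inf). Value = 1
Step 2: sign = -, move left. Bounds: (0, 1). Value = 1/2
The surreal number with sign expansion +- is 1/2.

1/2


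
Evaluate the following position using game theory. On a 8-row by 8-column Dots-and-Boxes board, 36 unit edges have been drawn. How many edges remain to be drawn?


Grid: 8 x 8 boxes, i.e. 9 rows and 9 columns of dots.
Horizontal edges: (rows + 1) * cols = 9 * 8 = 72
Vertical edges: rows * (cols + 1) = 8 * 9 = 72
Total edges: 72 + 72 = 144
Edges drawn: 36
Remaining: 144 - 36 = 108

108


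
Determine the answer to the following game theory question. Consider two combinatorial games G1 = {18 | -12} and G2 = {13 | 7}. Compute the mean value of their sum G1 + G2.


G1 = {18 | -12}, G2 = {13 | 7}
Each is a switch {a | b} with numbers a > b; its mean value is (a + b)/2, and mean value is additive over game sums: m(G1 + G2) = m(G1) + m(G2).
Mean of G1 = (18 + (-12))/2 = 6/2 = 3
Mean of G2 = (13 + (7))/2 = 20/2 = 10
Mean of G1 + G2 = 3 + 10 = 13

13


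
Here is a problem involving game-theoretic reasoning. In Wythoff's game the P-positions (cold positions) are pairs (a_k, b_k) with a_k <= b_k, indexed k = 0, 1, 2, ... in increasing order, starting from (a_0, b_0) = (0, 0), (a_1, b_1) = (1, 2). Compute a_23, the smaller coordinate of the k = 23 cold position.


By Wythoff's theorem, a_k = floor(k * phi) and b_k = floor(k * phi^2) = a_k + k, where phi = (1 + sqrt(5))/2 is the golden ratio.
phi = (1 + sqrt(5))/2 = 1.618034
k = 23
k * phi = 23 * 1.618034 = 37.214782
a_23 = floor(k * phi) = 37

37


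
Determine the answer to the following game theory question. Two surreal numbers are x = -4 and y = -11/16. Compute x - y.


x = -4, y = -11/16
Converting to common denominator: 16
x = -64/16, y = -11/16
x - y = -4 - -11/16 = -53/16

-53/16


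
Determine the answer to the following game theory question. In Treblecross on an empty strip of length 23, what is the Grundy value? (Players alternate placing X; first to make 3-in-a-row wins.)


Treblecross: place X on empty cells; 3-in-a-row wins.
Playing within two cells of an existing X lets the opponent win at once, so sensible play treats the cells i-2..i+2 around each X as dead. The player left with no safe cell loses, so this is a normal-play take-away game on strips of safe cells.
Placing X at cell i (0-indexed) of a strip of k safe cells leaves independent strips of sizes max(0, i-2) and max(0, k-i-3). Hence G(k) = mex{ G(max(0,i-2)) XOR G(max(0,k-i-3)) : 0 <= i < k }, with G(0) = 0.
G(1): splits (0,0):0^0=0 -> mex({0}) = 1
G(2): splits (0,0):0^0=0 -> mex({0}) = 1
G(3): splits (0,0):0^0=0 -> mex({0}) = 1
G(4): splits (0,1):0^1=1 (0,0):0^0=0 -> mex({0, 1}) = 2
G(5): splits (0,2):0^1=1 (0,1):0^1=1 (0,0):0^0=0 -> mex({0, 1}) = 2
G(6) = mex({1}) = 0
G(7) = mex({0, 1, 2}) = 3
G(8) = mex({0, 1, 2}) = 3
G(9) = mex({0, 2}) = 1
G(10) = mex({0, 2, 3}) = 1
G(11) = mex({0, 3}) = 1
G(12) = mex({1, 3}) = 0
G(13) = mex({0, 1, 2, 3}) = 4
G(14) = mex({0, 1, 2}) = 3
G(15) = mex({0, 1, 2}) = 3
G(16) = mex({0, 1, 2, 4}) = 3
G(17) = mex({0, 1, 3, 4}) = 2
G(18) = mex({0, 1, 3, 4}) = 2
G(19) = mex({0, 1, 3, 5}) = 2
G(20) = mex({0, 1, 2, 3, 5}) = 4
G(21) = mex({0, 1, 2, 3, 5}) = 4
G(22) = mex({1, 2, 6}) = 0
G(23) = mex({0, 1, 2, 3, 4, 6}) = 5
Therefore G(23) = 5.

5


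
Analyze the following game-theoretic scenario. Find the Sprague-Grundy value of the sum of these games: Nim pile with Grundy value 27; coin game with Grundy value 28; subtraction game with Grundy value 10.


By the Sprague-Grundy theorem, the Grundy value of a sum of games is the XOR of individual Grundy values.
Nim pile: Grundy value = 27. Running XOR: 0 XOR 27 = 27
coin game: Grundy value = 28. Running XOR: 27 XOR 28 = 7
subtraction game: Grundy value = 10. Running XOR: 7 XOR 10 = 13
The combined Grundy value is 13.

13


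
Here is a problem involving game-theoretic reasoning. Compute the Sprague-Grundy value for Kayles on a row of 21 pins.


Kayles: a move removes 1 or 2 adjacent pins from a contiguous row.
Removing pins from a row of k leaves two independent rows (a, b) with a + b = k - 1 (one pin) or a + b = k - 2 (two pins); an end removal gives a = 0.
By Sprague-Grundy, G(k) = mex{ G(a) XOR G(b) } over all these splits. G(0) = 0.
G(1): splits (0,0):0^0=0 -> mex({0}) = 1
G(2): splits (0,1):0^1=1 (0,0):0^0=0 -> mex({0, 1}) = 2
G(3): splits (0,2):0^2=2 (1,1):1^1=0 (0,1):0^1=1 -> mex({0, 1, 2}) = 3
G(4): splits (0,3):0^3=3 (1,2):1^2=3 (0,2):0^2=2 (1,1):1^1=0 -> mex({0, 2, 3}) = 1
G(5): splits (0,4):0^1=1 (1,3):1^3=2 (2,2):2^2=0 (0,3):0^3=3 (1,2):1^2=3 -> mex({0, 1, 2, 3}) = 4
G(6) = mex({0, 1, 2, 4}) = 3
G(7) = mex({0, 1, 3, 4, 5}) = 2
G(8) = mex({0, 2, 3, 5, 6}) = 1
G(9) = mex({0, 1, 2, 3, 6, 7}) = 4
G(10) = mex({0, 1, 3, 4, 5, 7}) = 2
G(11) = mex({0, 1, 2, 3, 4, 5}) = 6
G(12) = mex({0, 1, 2, 3, 5, 6, 7}) = 4
G(13) = mex({0, 2, 3, 4, 6, 7}) = 1
G(14) = mex({0, 1, 4, 5, 6, 7}) = 2
G(15) = mex({0, 1, 2, 3, 4, 5, 6}) = 7
G(16) = mex({0, 2, 3, 5, 6, 7}) = 1
G(17) = mex({0, 1, 2, 3, 5, 6, 7}) = 4
G(18) = mex({0, 1, 2, 4, 5, 6}) = 3
G(19) = mex({0, 1, 3, 4, 5, 7}) = 2
G(20) = mex({0, 2, 3, 4, 5, 6, 7}) = 1
G(21) = mex({0, 1, 2, 3, 5, 6, 7}) = 4
Therefore G(21) = 4.

4


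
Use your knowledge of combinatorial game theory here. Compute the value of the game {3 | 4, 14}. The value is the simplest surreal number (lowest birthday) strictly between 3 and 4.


Left options: {3}, max = 3
Right options: {4, 14}, min = 4
All options are numbers and max(Left) < min(Right), so by the simplicity theorem the value is the simplest (earliest-born) number strictly between 3 and 4.
No integer lies strictly between 3 and 4, so the value is the dyadic rational m/2^k in the interval with the smallest k (then m odd); search k = 1, 2, ...:
Denominator 2: 7/2 lies strictly between 3 and 4 -- found.
The simplest number in the interval is 7/2.
Game value = 7/2

7/2


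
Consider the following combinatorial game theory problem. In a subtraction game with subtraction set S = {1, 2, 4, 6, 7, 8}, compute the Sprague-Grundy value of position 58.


The subtraction set is S = {1, 2, 4, 6, 7, 8}.
G(k) = mex{ G(k - s) : s in S, s <= k }. We compute iteratively: G(0) = 0.
G(1) = mex({0}) = 1
G(2) = mex({0, 1}) = 2
G(3) = mex({1, 2}) = 0
G(4) = mex({0, 2}) = 1
G(5) = mex({0, 1}) = 2
G(6) = mex({0, 1, 2}) = 3
G(7) = mex({0, 1, 2, 3}) = 4
G(8) = mex({0, 1, 2, 3, 4}) = 5
G(9) = mex({0, 1, 2, 4, 5}) = 3
G(10) = mex({0, 1, 2, 3, 5}) = 4
G(11) = mex({0, 1, 2, 3, 4}) = 5
G(12) = mex({1, 2, 3, 4, 5}) = 0
G(13) = mex({0, 2, 3, 4, 5}) = 1
G(14) = mex({0, 1, 3, 4, 5}) = 2
G(15) = mex({1, 2, 3, 4, 5}) = 0
G(16) = mex({0, 2, 3, 4, 5}) = 1
G(17) = mex({0, 1, 3, 4, 5}) = 2
G(18) = mex({0, 1, 2, 4, 5}) = 3
G(19) = mex({0, 1, 2, 3, 5}) = 4
Observe that G(12)..G(19) = 0, 1, 2, 0, 1, 2, 3, 4 repeats G(0)..G(7) = 0, 1, 2, 0, 1, 2, 3, 4.
For k >= max(S) = 8, G(k) is determined by the previous 8 values G(k-8)..G(k-1); a window of 8 consecutive values has recurred shifted by 12, so by induction G(k + 12) = G(k) for all k >= 0: the sequence is periodic from the start with period 12.
One period: G(0..11) = 0, 1, 2, 0, 1, 2, 3, 4, 5, 3, 4, 5.
58 mod 12 = 10, so G(58) = G(10) = 4.

4


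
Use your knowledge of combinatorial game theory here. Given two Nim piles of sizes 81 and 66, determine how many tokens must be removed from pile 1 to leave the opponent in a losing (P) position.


Piles: 81 and 66
Current XOR: 81 XOR 66 = 19 (non-zero, so this is an N-position).
To make the XOR zero, we need to find a move that balances the piles.
For pile 1 (size 81): target = 81 XOR 19 = 66
We reduce pile 1 from 81 to 66.
Tokens removed: 81 - 66 = 15
Verification: 66 XOR 66 = 0

15


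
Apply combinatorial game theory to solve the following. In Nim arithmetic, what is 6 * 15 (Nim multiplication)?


Nim multiplication is bilinear over XOR: (u XOR v) * w = (u*w) XOR (v*w).
So we split each operand into its bit components and XOR the pairwise Nim products.
6 = 2 + 4 (as XOR of powers of 2).
15 = 1 + 2 + 4 + 8 (as XOR of powers of 2).
Using the standard Nim-product table on single bits:
  2*2 = 3,   2*4 = 8,   2*8 = 12,
  4*4 = 6,   4*8 = 11,  8*8 = 13,
and  1*x = x (identity), k*l = l*k (commutative).
Pairwise Nim products:
  2 * 1 = 2
  2 * 2 = 3
  2 * 4 = 8
  2 * 8 = 12
  4 * 1 = 4
  4 * 2 = 8
  4 * 4 = 6
  4 * 8 = 11
XOR them: 2 XOR 3 XOR 8 XOR 12 XOR 4 XOR 8 XOR 6 XOR 11 = 4.
Result: 6 * 15 = 4 (in Nim).

4


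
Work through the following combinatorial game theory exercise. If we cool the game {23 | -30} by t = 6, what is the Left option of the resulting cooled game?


Original game: {23 | -30} (a switch {a | b} with a > b).
Cooling by t (for t below the temperature (a - b)/2 = 53/2) taxes each move by t: {a | b} cooled by t is {a - t | b + t}.
Cooling amount: t = 6
Cooled Left option: 23 - 6 = 17
Cooled Right option: -30 + 6 = -24
Cooled game: {17 | -24}
Left option = 17

17


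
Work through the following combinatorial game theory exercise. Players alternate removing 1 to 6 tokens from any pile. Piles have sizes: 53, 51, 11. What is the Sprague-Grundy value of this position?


Subtraction set: {1, 2, 3, 4, 5, 6}
For this subtraction set, G(n) = n mod 7 (period = max + 1 = 7).
Pile 1 (size 53): G(53) = 53 mod 7 = 4
Pile 2 (size 51): G(51) = 51 mod 7 = 2
Pile 3 (size 11): G(11) = 11 mod 7 = 4
Total Grundy value = XOR of all: 4 XOR 2 XOR 4 = 2

2


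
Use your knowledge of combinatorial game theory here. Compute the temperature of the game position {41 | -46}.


The game is {41 | -46}, a switch {a | b} with numbers a > b.
Cooling {a | b} by t gives {a - t | b + t}, which stops being hot when a - t = b + t, i.e. at t = (a - b)/2. So the temperature of a switch is (a - b)/2.
Temperature = (Left option - Right option) / 2
= (41 - (-46)) / 2
= 87 / 2
= 87/2

87/2


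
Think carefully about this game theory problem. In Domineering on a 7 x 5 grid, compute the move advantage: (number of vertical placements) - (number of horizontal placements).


Board is 7 x 5 (rows x cols).
Left (vertical) placements: (rows-1) * cols = 6 * 5 = 30
Right (horizontal) placements: rows * (cols-1) = 7 * 4 = 28
Advantage = Left - Right = 30 - 28 = 2

2


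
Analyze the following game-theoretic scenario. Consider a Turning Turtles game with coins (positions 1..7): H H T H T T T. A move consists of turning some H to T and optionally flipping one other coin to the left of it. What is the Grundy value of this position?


Coins: H H T H T T T
Key fact: a single head at position k behaves exactly like a Nim heap of size k (turning it to T and optionally flipping a coin at j < k corresponds to moving the heap from k to j, or to 0), and heads combine as a disjunctive sum (two heads at the same place would cancel, matching j XOR j = 0). So the Nim-value is the XOR of the 1-indexed positions of the heads.
Face-up positions (1-indexed): [1, 2, 4]
XOR 0 with 1: 0 XOR 1 = 1
XOR 1 with 2: 1 XOR 2 = 3
XOR 3 with 4: 3 XOR 4 = 7
Nim-value = 7

7


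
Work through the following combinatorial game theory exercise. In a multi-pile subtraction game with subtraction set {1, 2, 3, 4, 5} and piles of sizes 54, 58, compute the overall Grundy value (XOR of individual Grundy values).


Subtraction set: {1, 2, 3, 4, 5}
For this subtraction set, G(n) = n mod 6 (period = max + 1 = 6).
Pile 1 (size 54): G(54) = 54 mod 6 = 0
Pile 2 (size 58): G(58) = 58 mod 6 = 4
Total Grundy value = XOR of all: 0 XOR 4 = 4

4


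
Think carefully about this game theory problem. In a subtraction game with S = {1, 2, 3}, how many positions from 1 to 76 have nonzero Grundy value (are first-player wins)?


Subtraction set S = {1, 2, 3}, so G(n) = n mod 4.
G(n) = 0 when n is a multiple of 4.
Multiples of 4 in [1, 76]: 19
N-positions (nonzero Grundy) = 76 - 19 = 57

57


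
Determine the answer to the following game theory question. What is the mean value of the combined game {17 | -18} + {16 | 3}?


G1 = {17 | -18}, G2 = {16 | 3}
Each is a switch {a | b} with numbers a > b; its mean value is (a + b)/2, and mean value is additive over game sums: m(G1 + G2) = m(G1) + m(G2).
Mean of G1 = (17 + (-18))/2 = -1/2 = -1/2
Mean of G2 = (16 + (3))/2 = 19/2 = 19/2
Mean of G1 + G2 = -1/2 + 19/2 = 9

9


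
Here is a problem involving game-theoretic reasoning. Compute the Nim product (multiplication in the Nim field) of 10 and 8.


Nim multiplication is bilinear over XOR: (u XOR v) * w = (u*w) XOR (v*w).
So we split each operand into its bit components and XOR the pairwise Nim products.
10 = 2 + 8 (as XOR of powers of 2).
8 = 8 (as XOR of powers of 2).
Using the standard Nim-product table on single bits:
  2*2 = 3,   2*4 = 8,   2*8 = 12,
  4*4 = 6,   4*8 = 11,  8*8 = 13,
and  1*x = x (identity), k*l = l*k (commutative).
Pairwise Nim products:
  2 * 8 = 12
  8 * 8 = 13
XOR them: 12 XOR 13 = 1.
Result: 10 * 8 = 1 (in Nim).

1


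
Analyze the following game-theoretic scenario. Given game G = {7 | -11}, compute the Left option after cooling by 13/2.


Original game: {7 | -11} (a switch {a | b} with a > b).
Cooling by t (for t below the temperature (a - b)/2 = 9) taxes each move by t: {a | b} cooled by t is {a - t | b + t}.
Cooling amount: t = 13/2
Cooled Left option: 7 - 13/2 = 1/2
Cooled Right option: -11 + 13/2 = -9/2
Cooled game: {1/2 | -9/2}
Left option = 1/2

1/2


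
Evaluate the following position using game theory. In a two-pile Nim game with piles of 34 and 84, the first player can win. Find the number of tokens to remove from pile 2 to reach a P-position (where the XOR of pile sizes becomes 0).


Piles: 34 and 84
Current XOR: 34 XOR 84 = 118 (non-zero, so this is an N-position).
To make the XOR zero, we need to find a move that balances the piles.
For pile 2 (size 84): target = 84 XOR 118 = 34
We reduce pile 2 from 84 to 34.
Tokens removed: 84 - 34 = 50
Verification: 34 XOR 34 = 0

50


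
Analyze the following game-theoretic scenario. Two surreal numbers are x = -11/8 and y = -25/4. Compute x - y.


x = -11/8, y = -25/4
Converting to common denominator: 8
x = -11/8, y = -50/8
x - y = -11/8 - -25/4 = 39/8

39/8


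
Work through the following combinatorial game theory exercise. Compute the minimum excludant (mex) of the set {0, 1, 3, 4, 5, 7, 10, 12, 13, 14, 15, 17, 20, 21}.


Set = {0, 1, 3, 4, 5, 7, 10, 12, 13, 14, 15, 17, 20, 21}
0 is in the set.
1 is in the set.
2 is NOT in the set. This is the mex.
mex = 2

2


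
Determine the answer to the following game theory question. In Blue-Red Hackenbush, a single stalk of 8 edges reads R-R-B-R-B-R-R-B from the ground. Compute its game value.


Edges (from ground): R-R-B-R-B-R-R-B
By Berlekamp's sign-expansion rule, a Blue-Red Hackenbush stalk has the value of the surreal number whose sign sequence is the edge sequence with B -> + and R -> -.
Sign sequence: --+-+--+
Trace the sign expansion in the surreal number tree, starting from 0:
Edge 1: R (sign -) -> bounds (-inf, 0), value = -1
Edge 2: R (sign -) -> bounds (-inf, -1), value = -2
Edge 3: B (sign +) -> bounds (-2, -1), value = -3/2
Edge 4: R (sign -) -> bounds (-2, -3/2), value = -7/4
Edge 5: B (sign +) -> bounds (-7/4, -3/2), value = -13/8
Edge 6: R (sign -) -> bounds (-7/4, -13/8), value = -27/16
Edge 7: R (sign -) -> bounds (-7/4, -27/16), value = -55/32
Edge 8: B (sign +) -> bounds (-55/32, -27/16), value = -109/64
Game value = -109/64

-109/64


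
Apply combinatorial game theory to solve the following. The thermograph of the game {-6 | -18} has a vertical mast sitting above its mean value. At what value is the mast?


Game = {-6 | -18}, a switch {a | b} with numbers a > b.
Its thermograph has left wall a - t and right wall b + t, which meet at t = (a - b)/2, where both equal (a + b)/2. So the mast (mean value) is at (a + b)/2.
Mean = (-6 + (-18))/2 = -24/2 = -12

-12


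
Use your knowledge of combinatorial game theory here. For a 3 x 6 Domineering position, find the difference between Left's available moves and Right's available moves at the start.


Board is 3 x 6 (rows x cols).
Left (vertical) placements: (rows-1) * cols = 2 * 6 = 12
Right (horizontal) placements: rows * (cols-1) = 3 * 5 = 15
Advantage = Left - Right = 12 - 15 = -3

-3


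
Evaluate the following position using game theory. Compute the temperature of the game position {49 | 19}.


The game is {49 | 19}, a switch {a | b} with numbers a > b.
Cooling {a | b} by t gives {a - t | b + t}, which stops being hot when a - t = b + t, i.e. at t = (a - b)/2. So the temperature of a switch is (a - b)/2.
Temperature = (Left option - Right option) / 2
= (49 - (19)) / 2
= 30 / 2
= 15

15


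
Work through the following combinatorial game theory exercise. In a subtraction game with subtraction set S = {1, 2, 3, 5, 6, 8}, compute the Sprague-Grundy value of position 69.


The subtraction set is S = {1, 2, 3, 5, 6, 8}.
G(k) = mex{ G(k - s) : s in S, s <= k }. We compute iteratively: G(0) = 0.
G(1) = mex({0}) = 1
G(2) = mex({0, 1}) = 2
G(3) = mex({0, 1, 2}) = 3
G(4) = mex({1, 2, 3}) = 0
G(5) = mex({0, 2, 3}) = 1
G(6) = mex({0, 1, 3}) = 2
G(7) = mex({0, 1, 2}) = 3
G(8) = mex({0, 1, 2, 3}) = 4
G(9) = mex({0, 1, 2, 3, 4}) = 5
G(10) = mex({0, 1, 2, 3, 4, 5}) = 6
G(11) = mex({1, 2, 3, 4, 5, 6}) = 0
G(12) = mex({0, 2, 3, 5, 6}) = 1
G(13) = mex({0, 1, 3, 4, 6}) = 2
G(14) = mex({0, 1, 2, 4, 5}) = 3
G(15) = mex({1, 2, 3, 5, 6}) = 0
G(16) = mex({0, 2, 3, 4, 6}) = 1
G(17) = mex({0, 1, 3, 5}) = 2
G(18) = mex({0, 1, 2, 6}) = 3
Observe that G(11)..G(18) = 0, 1, 2, 3, 0, 1, 2, 3 repeats G(0)..G(7) = 0, 1, 2, 3, 0, 1, 2, 3.
For k >= max(S) = 8, G(k) is determined by the previous 8 values G(k-8)..G(k-1); a window of 8 consecutive values has recurred shifted by 11, so by induction G(k + 11) = G(k) for all k >= 0: the sequence is periodic from the start with period 11.
One period: G(0..10) = 0, 1, 2, 3, 0, 1, 2, 3, 4, 5, 6.
69 mod 11 = 3, so G(69) = G(3) = 3.

3


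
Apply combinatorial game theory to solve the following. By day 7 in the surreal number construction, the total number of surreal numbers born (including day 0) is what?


Day 0: {|} = 0 is born. Count = 1.
Day n: the number of surreal numbers born by day n is 2^(n+1) - 1.
By day 0: 2^1 - 1 = 1
By day 1: 2^2 - 1 = 3
By day 2: 2^3 - 1 = 7
By day 3: 2^4 - 1 = 15
By day 4: 2^5 - 1 = 31
By day 5: 2^6 - 1 = 63
By day 6: 2^7 - 1 = 127
By day 7: 2^8 - 1 = 255
By day 7: 255 surreal numbers.

255


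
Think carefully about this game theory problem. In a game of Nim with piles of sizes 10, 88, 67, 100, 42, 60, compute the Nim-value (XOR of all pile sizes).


We need the XOR (exclusive or) of all pile sizes.
After XOR-ing pile 1 (size 10): 0 XOR 10 = 10
After XOR-ing pile 2 (size 88): 10 XOR 88 = 82
After XOR-ing pile 3 (size 67): 82 XOR 67 = 17
After XOR-ing pile 4 (size 100): 17 XOR 100 = 117
After XOR-ing pile 5 (size 42): 117 XOR 42 = 95
After XOR-ing pile 6 (size 60): 95 XOR 60 = 99
The Nim-value of this position is 99.

99


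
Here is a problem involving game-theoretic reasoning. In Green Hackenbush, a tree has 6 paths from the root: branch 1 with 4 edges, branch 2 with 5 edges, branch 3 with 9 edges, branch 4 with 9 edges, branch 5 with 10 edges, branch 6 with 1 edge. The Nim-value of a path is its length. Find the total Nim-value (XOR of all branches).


The tree has 6 branches from the ground vertex.
In Green Hackenbush, the Nim-value of a simple path of length k is k.
Branch 1: length 4, Nim-value = 4
Branch 2: length 5, Nim-value = 5
Branch 3: length 9, Nim-value = 9
Branch 4: length 9, Nim-value = 9
Branch 5: length 10, Nim-value = 10
Branch 6: length 1, Nim-value = 1
Total Nim-value = XOR of all branch values:
0 XOR 4 = 4
4 XOR 5 = 1
1 XOR 9 = 8
8 XOR 9 = 1
1 XOR 10 = 11
11 XOR 1 = 10
Nim-value of the tree = 10

10


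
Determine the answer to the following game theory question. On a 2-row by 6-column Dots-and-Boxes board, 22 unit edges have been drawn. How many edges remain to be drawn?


Grid: 2 x 6 boxes, i.e. 3 rows and 7 columns of dots.
Horizontal edges: (rows + 1) * cols = 3 * 6 = 18
Vertical edges: rows * (cols + 1) = 2 * 7 = 14
Total edges: 18 + 14 = 32
Edges drawn: 22
Remaining: 32 - 22 = 10

10


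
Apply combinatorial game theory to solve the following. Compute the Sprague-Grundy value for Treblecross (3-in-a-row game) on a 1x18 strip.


Treblecross: place X on empty cells; 3-in-a-row wins.
Playing within two cells of an existing X lets the opponent win at once, so sensible play treats the cells i-2..i+2 around each X as dead. The player left with no safe cell loses, so this is a normal-play take-away game on strips of safe cells.
Placing X at cell i (0-indexed) of a strip of k safe cells leaves independent strips of sizes max(0, i-2) and max(0, k-i-3). Hence G(k) = mex{ G(max(0,i-2)) XOR G(max(0,k-i-3)) : 0 <= i < k }, with G(0) = 0.
G(1): splits (0,0):0^0=0 -> mex({0}) = 1
G(2): splits (0,0):0^0=0 -> mex({0}) = 1
G(3): splits (0,0):0^0=0 -> mex({0}) = 1
G(4): splits (0,1):0^1=1 (0,0):0^0=0 -> mex({0, 1}) = 2
G(5): splits (0,2):0^1=1 (0,1):0^1=1 (0,0):0^0=0 -> mex({0, 1}) = 2
G(6) = mex({1}) = 0
G(7) = mex({0, 1, 2}) = 3
G(8) = mex({0, 1, 2}) = 3
G(9) = mex({0, 2}) = 1
G(10) = mex({0, 2, 3}) = 1
G(11) = mex({0, 3}) = 1
G(12) = mex({1, 3}) = 0
G(13) = mex({0, 1, 2, 3}) = 4
G(14) = mex({0, 1, 2}) = 3
G(15) = mex({0, 1, 2}) = 3
G(16) = mex({0, 1, 2, 4}) = 3
G(17) = mex({0, 1, 3, 4}) = 2
G(18) = mex({0, 1, 3, 4}) = 2
Therefore G(18) = 2.

2


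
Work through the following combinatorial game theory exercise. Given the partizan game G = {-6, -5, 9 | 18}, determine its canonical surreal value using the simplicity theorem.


Left options: {-6, -5, 9}, max = 9
Right options: {18}, min = 18
All options are numbers and max(Left) < min(Right), so by the simplicity theorem the value is the simplest (earliest-born) number strictly between 9 and 18.
Integers 10 through 17 all lie strictly between 9 and 18.
Among integers, the simplest (lowest birthday = smallest |n|; 0 is born on day 0, +-n on day n) is 10.
No non-integer in the interval can be simpler: if x is a non-integer in the interval, then floor(x) or ceil(x) also lies in the interval (the interval contains an integer), and both are proper prefixes of x's sign expansion, i.e. born earlier. So the game value is 10.
Game value = 10

10


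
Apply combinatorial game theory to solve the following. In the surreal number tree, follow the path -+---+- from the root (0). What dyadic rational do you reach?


Sign expansion: -+---+-
Rule: track bounds (lo, hi), initially (-inf, +inf). On '+', the current value becomes lo and we move to the simplest number in (value, hi): value + 1 if hi = +inf, otherwise the midpoint (value + hi)/2. On '-', the current value becomes hi and we move to value - 1 if lo = -inf, otherwise the midpoint (lo + value)/2.
Start at 0.
Step 1: sign = -, move left. Bounds: (-inf, 0). Value = -1
Step 2: sign = +, move right. Bounds: (-1, 0). Value = -1/2
Step 3: sign = -, move left. Bounds: (-1, -1/2). Value = -3/4
Step 4: sign = -, move left. Bounds: (-1, -3/4). Value = -7/8
Step 5: sign = -, move left. Bounds: (-1, -7/8). Value = -15/16
Step 6: sign = +, move right. Bounds: (-15/16, -7/8). Value = -29/32
Step 7: sign = -, move left. Bounds: (-15/16, -29/32). Value = -59/64
The surreal number with sign expansion -+---+- is -59/64.

-59/64


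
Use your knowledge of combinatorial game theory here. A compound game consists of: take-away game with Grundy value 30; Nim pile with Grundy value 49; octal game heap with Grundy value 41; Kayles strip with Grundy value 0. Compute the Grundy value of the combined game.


By the Sprague-Grundy theorem, the Grundy value of a sum of games is the XOR of individual Grundy values.
take-away game: Grundy value = 30. Running XOR: 0 XOR 30 = 30
Nim pile: Grundy value = 49. Running XOR: 30 XOR 49 = 47
octal game heap: Grundy value = 41. Running XOR: 47 XOR 41 = 6
Kayles strip: Grundy value = 0. Running XOR: 6 XOR 0 = 6
The combined Grundy value is 6.

6


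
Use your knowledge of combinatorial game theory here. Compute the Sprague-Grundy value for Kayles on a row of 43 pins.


Kayles: a move removes 1 or 2 adjacent pins from a contiguous row.
Removing pins from a row of k leaves two independent rows (a, b) with a + b = k - 1 (one pin) or a + b = k - 2 (two pins); an end removal gives a = 0.
By Sprague-Grundy, G(k) = mex{ G(a) XOR G(b) } over all these splits. G(0) = 0.
G(1): splits (0,0):0^0=0 -> mex({0}) = 1
G(2): splits (0,1):0^1=1 (0,0):0^0=0 -> mex({0, 1}) = 2
G(3): splits (0,2):0^2=2 (1,1):1^1=0 (0,1):0^1=1 -> mex({0, 1, 2}) = 3
G(4): splits (0,3):0^3=3 (1,2):1^2=3 (0,2):0^2=2 (1,1):1^1=0 -> mex({0, 2, 3}) = 1
G(5): splits (0,4):0^1=1 (1,3):1^3=2 (2,2):2^2=0 (0,3):0^3=3 (1,2):1^2=3 -> mex({0, 1, 2, 3}) = 4
G(6) = mex({0, 1, 2, 4}) = 3
G(7) = mex({0, 1, 3, 4, 5}) = 2
G(8) = mex({0, 2, 3, 5, 6}) = 1
G(9) = mex({0, 1, 2, 3, 6, 7}) = 4
G(10) = mex({0, 1, 3, 4, 5, 7}) = 2
G(11) = mex({0, 1, 2, 3, 4, 5}) = 6
G(12) = mex({0, 1, 2, 3, 5, 6, 7}) = 4
G(13) = mex({0, 2, 3, 4, 6, 7}) = 1
G(14) = mex({0, 1, 4, 5, 6, 7}) = 2
G(15) = mex({0, 1, 2, 3, 4, 5, 6}) = 7
G(16) = mex({0, 2, 3, 5, 6, 7}) = 1
G(17) = mex({0, 1, 2, 3, 5, 6, 7}) = 4
G(18) = mex({0, 1, 2, 4, 5, 6}) = 3
G(19) = mex({0, 1, 3, 4, 5, 7}) = 2
G(20) = mex({0, 2, 3, 4, 5, 6, 7}) = 1
G(21) = mex({0, 1, 2, 3, 5, 6, 7}) = 4
G(22) = mex({0, 1, 2, 3, 4, 5, 7}) = 6
G(23) = mex({0, 1, 2, 3, 4, 5, 6}) = 7
G(24) = mex({0, 1, 2, 3, 5, 6, 7}) = 4
G(25) = mex({0, 2, 3, 4, 6, 7}) = 1
G(26) = mex({0, 1, 3, 4, 5, 6, 7}) = 2
G(27) = mex({0, 1, 2, 3, 4, 5, 6, 7}) = 8
G(28) = mex({0, 1, 2, 3, 4, 6, 7, 8}) = 5
G(29) = mex({0, 1, 2, 3, 5, 6, 7, 8, 9}) = 4
G(30) = mex({0, 1, 2, 3, 4, 5, 6, 9, 10}) = 7
G(31) = mex({0, 1, 3, 4, 5, 7, 10, 11}) = 2
G(32) = mex({0, 2, 3, 4, 5, 6, 7, 9, 11}) = 1
G(33) = mex({0, 1, 2, 3, 4, 5, 6, 7, 9, 12}) = 8
G(34) = mex({0, 1, 2, 3, 4, 5, 7, 8, 11, 12}) = 6
G(35) = mex({0, 1, 2, 3, 4, 5, 6, 8, 9, 10, 11}) = 7
G(36) = mex({0, 1, 2, 3, 5, 6, 7, 9, 10}) = 4
G(37) = mex({0, 2, 3, 4, 6, 7, 9, 10, 11, 12}) = 1
G(38) = mex({0, 1, 3, 4, 5, 6, 7, 9, 10, 11, 12}) = 2
G(39) = mex({0, 1, 2, 4, 5, 6, 7, 9, 10, 12, 14}) = 3
G(40) = mex({0, 2, 3, 4, 6, 7, 11, 12, 14}) = 1
G(41) = mex({0, 1, 2, 3, 5, 6, 7, 9, 10, 11, 12}) = 4
G(42) = mex({0, 1, 2, 3, 4, 5, 6, 9, 10}) = 7
G(43) = mex({0, 1, 3, 4, 5, 7, 9, 10, 12, 15}) = 2
Therefore G(43) = 2.

2


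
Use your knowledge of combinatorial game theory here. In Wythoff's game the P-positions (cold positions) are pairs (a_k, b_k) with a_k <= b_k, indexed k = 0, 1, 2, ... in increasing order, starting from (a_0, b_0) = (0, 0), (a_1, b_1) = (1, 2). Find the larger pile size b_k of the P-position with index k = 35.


By Wythoff's theorem, a_k = floor(k * phi) and b_k = floor(k * phi^2) = a_k + k, where phi = (1 + sqrt(5))/2 is the golden ratio.
phi = (1 + sqrt(5))/2 = 1.618034
phi^2 = phi + 1 = 2.618034
k = 35
k * phi^2 = 35 * 2.618034 = 91.631190
b_35 = floor(k * phi^2) = 91 (check: a_35 + k = 56 + 35 = 91)

91


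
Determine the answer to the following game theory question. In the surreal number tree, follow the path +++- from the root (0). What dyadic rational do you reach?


Sign expansion: +++-
Rule: track bounds (lo, hi), initially (-inf, +inf). On '+', the current value becomes lo and we move to the simplest number in (value, hi): value + 1 if hi = +inf, otherwise the midpoint (value + hi)/2. On '-', the current value becomes hi and we move to value - 1 if lo = -inf, otherwise the midpoint (lo + value)/2.
Start at 0.
Step 1: sign = +, move right. Bounds: (0, +inf). Value = 1
Step 2: sign = +, move right. Bounds: (1, +inf). Value = 2
Step 3: sign = +, move right. Bounds: (2, +inf). Value = 3
Step 4: sign = -, move left. Bounds: (2, 3). Value = 5/2
The surreal number with sign expansion +++- is 5/2.

5/2


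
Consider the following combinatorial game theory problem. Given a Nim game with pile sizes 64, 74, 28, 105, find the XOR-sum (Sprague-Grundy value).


We need the XOR (exclusive or) of all pile sizes.
After XOR-ing pile 1 (size 64): 0 XOR 64 = 64
After XOR-ing pile 2 (size 74): 64 XOR 74 = 10
After XOR-ing pile 3 (size 28): 10 XOR 28 = 22
After XOR-ing pile 4 (size 105): 22 XOR 105 = 127
The Nim-value of this position is 127.

127


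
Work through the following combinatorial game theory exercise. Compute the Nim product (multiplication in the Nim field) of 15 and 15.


Nim multiplication is bilinear over XOR: (u XOR v) * w = (u*w) XOR (v*w).
So we split each operand into its bit components and XOR the pairwise Nim products.
15 = 1 + 2 + 4 + 8 (as XOR of powers of 2).
15 = 1 + 2 + 4 + 8 (as XOR of powers of 2).
Using the standard Nim-product table on single bits:
  2*2 = 3,   2*4 = 8,   2*8 = 12,
  4*4 = 6,   4*8 = 11,  8*8 = 13,
and  1*x = x (identity), k*l = l*k (commutative).
Pairwise Nim products:
  1 * 1 = 1
  1 * 2 = 2
  1 * 4 = 4
  1 * 8 = 8
  2 * 1 = 2
  2 * 2 = 3
  2 * 4 = 8
  2 * 8 = 12
  4 * 1 = 4
  4 * 2 = 8
  4 * 4 = 6
  4 * 8 = 11
  8 * 1 = 8
  8 * 2 = 12
  8 * 4 = 11
  8 * 8 = 13
XOR them: 1 XOR 2 XOR 4 XOR 8 XOR 2 XOR 3 XOR 8 XOR 12 XOR 4 XOR 8 XOR 6 XOR 11 XOR 8 XOR 12 XOR 11 XOR 13 = 9.
Result: 15 * 15 = 9 (in Nim).

9


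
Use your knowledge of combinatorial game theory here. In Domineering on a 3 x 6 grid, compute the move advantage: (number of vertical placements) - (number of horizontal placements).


Board is 3 x 6 (rows x cols).
Left (vertical) placements: (rows-1) * cols = 2 * 6 = 12
Right (horizontal) placements: rows * (cols-1) = 3 * 5 = 15
Advantage = Left - Right = 12 - 15 = -3

-3


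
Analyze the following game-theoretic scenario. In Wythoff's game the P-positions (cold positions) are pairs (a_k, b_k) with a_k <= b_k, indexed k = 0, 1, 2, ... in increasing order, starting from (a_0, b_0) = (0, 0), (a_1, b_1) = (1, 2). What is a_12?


By Wythoff's theorem, a_k = floor(k * phi) and b_k = floor(k * phi^2) = a_k + k, where phi = (1 + sqrt(5))/2 is the golden ratio.
phi = (1 + sqrt(5))/2 = 1.618034
k = 12
k * phi = 12 * 1.618034 = 19.416408
a_12 = floor(k * phi) = 19

19


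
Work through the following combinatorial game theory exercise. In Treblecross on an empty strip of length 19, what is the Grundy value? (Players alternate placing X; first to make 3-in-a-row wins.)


Treblecross: place X on empty cells; 3-in-a-row wins.
Playing within two cells of an existing X lets the opponent win at once, so sensible play treats the cells i-2..i+2 around each X as dead. The player left with no safe cell loses, so this is a normal-play take-away game on strips of safe cells.
Placing X at cell i (0-indexed) of a strip of k safe cells leaves independent strips of sizes max(0, i-2) and max(0, k-i-3). Hence G(k) = mex{ G(max(0,i-2)) XOR G(max(0,k-i-3)) : 0 <= i < k }, with G(0) = 0.
G(1): splits (0,0):0^0=0 -> mex({0}) = 1
G(2): splits (0,0):0^0=0 -> mex({0}) = 1
G(3): splits (0,0):0^0=0 -> mex({0}) = 1
G(4): splits (0,1):0^1=1 (0,0):0^0=0 -> mex({0, 1}) = 2
G(5): splits (0,2):0^1=1 (0,1):0^1=1 (0,0):0^0=0 -> mex({0, 1}) = 2
G(6) = mex({1}) = 0
G(7) = mex({0, 1, 2}) = 3
G(8) = mex({0, 1, 2}) = 3
G(9) = mex({0, 2}) = 1
G(10) = mex({0, 2, 3}) = 1
G(11) = mex({0, 3}) = 1
G(12) = mex({1, 3}) = 0
G(13) = mex({0, 1, 2, 3}) = 4
G(14) = mex({0, 1, 2}) = 3
G(15) = mex({0, 1, 2}) = 3
G(16) = mex({0, 1, 2, 4}) = 3
G(17) = mex({0, 1, 3, 4}) = 2
G(18) = mex({0, 1, 3, 4}) = 2
G(19) = mex({0, 1, 3, 5}) = 2
Therefore G(19) = 2.

2
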